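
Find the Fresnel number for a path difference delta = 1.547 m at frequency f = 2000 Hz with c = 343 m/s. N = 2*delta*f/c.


N = 2*delta*f/c = 2*delta/lambda, where lambda = c/f
lambda = 343 / 2000 = 0.1715 m
N = 2 * 1.547 / 0.1715 = 18.041


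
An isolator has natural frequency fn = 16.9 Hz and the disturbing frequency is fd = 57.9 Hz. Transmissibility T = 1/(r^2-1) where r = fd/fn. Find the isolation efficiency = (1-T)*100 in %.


r = 57.9 / 16.9 = 3.42604
r^2 - 1 = 3.42604^2 - 1 = 10.7378
T = 1/10.7378 = 0.0931289
Efficiency = (1 - 0.0931289)*100 = 90.687 %


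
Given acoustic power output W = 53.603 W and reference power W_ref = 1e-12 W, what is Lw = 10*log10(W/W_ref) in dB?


W / W_ref = 53.603 / 1e-12 = 5.3603e+13
Lw = 10 * log10(5.3603e+13) = 137.29 dB


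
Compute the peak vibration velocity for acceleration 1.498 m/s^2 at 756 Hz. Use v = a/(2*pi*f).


omega = 2*pi*f = 2*pi*756 = 4750.09 rad/s
v = a / omega = 1.498 / 4750.09 = 0.00031536 m/s


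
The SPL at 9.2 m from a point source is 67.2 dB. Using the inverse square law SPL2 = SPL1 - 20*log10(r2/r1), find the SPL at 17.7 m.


r2/r1 = 17.7/9.2 = 1.92391
Correction = 20*log10(1.92391) = 5.6837 dB
SPL2 = 67.2 - 5.6837 = 61.516 dB


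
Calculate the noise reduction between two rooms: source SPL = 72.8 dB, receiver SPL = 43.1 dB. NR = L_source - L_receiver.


NR = L_source - L_receiver (difference between source and receiving room levels)
NR = 72.8 - 43.1 = 29.7 dB


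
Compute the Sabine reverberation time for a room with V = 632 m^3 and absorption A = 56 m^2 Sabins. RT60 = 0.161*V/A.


RT60 = 0.161 * 632 / 56 = 1.817 s


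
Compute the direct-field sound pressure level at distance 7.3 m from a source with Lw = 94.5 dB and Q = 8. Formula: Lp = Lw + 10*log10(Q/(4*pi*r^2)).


4*pi*r^2 = 4*pi*7.3^2 = 669.662 m^2
Q / (4*pi*r^2) = 8 / 669.662 = 0.0119463
Lp = 94.5 + 10*log10(0.0119463) = 75.272 dB


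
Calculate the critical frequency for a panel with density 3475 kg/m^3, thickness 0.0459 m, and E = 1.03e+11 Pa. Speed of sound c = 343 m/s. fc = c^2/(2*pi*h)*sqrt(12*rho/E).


12*rho/E = 12*3475/1.03e+11 = 4.04854e-07
sqrt(12*rho/E) = sqrt(4.04854e-07) = 0.000636281
c^2/(2*pi*h) = 343^2/(2*pi*0.0459) = 407939
fc = 407939 * 0.000636281 = 259.56 Hz


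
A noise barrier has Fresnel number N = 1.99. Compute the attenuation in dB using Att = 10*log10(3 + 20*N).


3 + 20*N = 3 + 20*1.99 = 42.8
Att = 10*log10(42.8) = 16.314 dB


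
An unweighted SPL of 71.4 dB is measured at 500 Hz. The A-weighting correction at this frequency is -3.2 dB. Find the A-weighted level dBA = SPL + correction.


A-weighting table: 500 Hz -> -3.2 dB correction
SPL_A = SPL + correction = 71.4 + (-3.2) = 68.2 dBA


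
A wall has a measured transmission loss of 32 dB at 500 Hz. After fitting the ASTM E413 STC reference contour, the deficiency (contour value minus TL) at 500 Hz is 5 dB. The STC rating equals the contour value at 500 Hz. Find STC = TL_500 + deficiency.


By ASTM E413, STC = value of the fitted reference contour at 500 Hz.
Contour value at 500 Hz = TL_500 + deficiency = 32 + 5 = 37
STC = 37


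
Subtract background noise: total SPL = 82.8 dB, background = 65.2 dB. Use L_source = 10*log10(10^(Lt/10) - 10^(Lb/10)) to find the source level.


10^(82.8/10) = 1.90546e+08
10^(65.2/10) = 3.31131e+06
Difference = 1.90546e+08 - 3.31131e+06 = 1.87235e+08
L_source = 10*log10(1.87235e+08) = 82.724 dB


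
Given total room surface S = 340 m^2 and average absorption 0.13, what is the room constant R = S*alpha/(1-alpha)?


R = 340 * 0.13 / (1 - 0.13) = 50.805 m^2


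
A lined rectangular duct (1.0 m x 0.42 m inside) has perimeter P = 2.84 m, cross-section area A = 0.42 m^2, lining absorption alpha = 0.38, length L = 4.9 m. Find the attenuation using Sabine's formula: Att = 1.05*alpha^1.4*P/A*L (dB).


alpha^1.4 = 0.38^1.4 = 0.258046
Attenuation rate = 1.05 * alpha^1.4 * P / A
= 1.05 * 0.258046 * 2.84 / 0.42 = 1.83213 dB/m
Total Att = 1.83213 * 4.9 = 8.9774 dB


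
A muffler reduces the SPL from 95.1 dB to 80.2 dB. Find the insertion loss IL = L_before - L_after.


Insertion loss = SPL without muffler - SPL with muffler
IL = 95.1 - 80.2 = 14.9 dB


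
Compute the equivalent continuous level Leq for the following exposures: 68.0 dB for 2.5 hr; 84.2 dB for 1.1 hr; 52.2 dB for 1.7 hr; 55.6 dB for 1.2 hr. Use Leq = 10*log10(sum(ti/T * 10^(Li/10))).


T_total = 2.5 + 1.1 + 1.7 + 1.2 = 6.5 hr
(2.5/6.5) * 10^(68.0/10) = 2.42676e+06
(1.1/6.5) * 10^(84.2/10) = 4.45122e+07
(1.7/6.5) * 10^(52.2/10) = 43404.6
(1.2/6.5) * 10^(55.6/10) = 67029.8
Sum = 2.42676e+06 + 4.45122e+07 + 43404.6 + 67029.8 = 4.70494e+07
Leq = 10*log10(4.70494e+07) = 76.726 dB


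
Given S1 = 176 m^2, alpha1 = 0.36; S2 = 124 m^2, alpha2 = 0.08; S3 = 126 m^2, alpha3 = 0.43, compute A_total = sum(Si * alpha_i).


176 * 0.36 = 63.36
124 * 0.08 = 9.92
126 * 0.43 = 54.18
A_total = 63.36 + 9.92 + 54.18 = 127.46 m^2


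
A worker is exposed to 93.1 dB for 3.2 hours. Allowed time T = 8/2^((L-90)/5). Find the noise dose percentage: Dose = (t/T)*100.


T_allowed = 8 / 2^((93.1 - 90)/5) = 5.20537 hr
Dose = 3.2 / 5.20537 * 100 = 61.475 %


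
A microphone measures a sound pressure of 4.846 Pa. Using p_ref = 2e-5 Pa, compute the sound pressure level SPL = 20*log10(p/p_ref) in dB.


p / p_ref = 4.846 / 2e-5 = 242300
SPL = 20 * log10(242300) = 107.69 dB


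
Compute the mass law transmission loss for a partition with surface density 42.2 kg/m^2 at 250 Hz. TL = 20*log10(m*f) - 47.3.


m * f = 42.2 * 250 = 10550
20*log10(10550) = 80.465 dB
TL = 80.465 - 47.3 = 33.165 dB


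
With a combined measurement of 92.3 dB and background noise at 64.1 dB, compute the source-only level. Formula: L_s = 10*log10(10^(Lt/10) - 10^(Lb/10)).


10^(92.3/10) = 1.69824e+09
10^(64.1/10) = 2.5704e+06
Difference = 1.69824e+09 - 2.5704e+06 = 1.69567e+09
L_source = 10*log10(1.69567e+09) = 92.293 dB


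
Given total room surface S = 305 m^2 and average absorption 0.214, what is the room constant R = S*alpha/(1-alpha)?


R = 305 * 0.214 / (1 - 0.214) = 83.041 m^2


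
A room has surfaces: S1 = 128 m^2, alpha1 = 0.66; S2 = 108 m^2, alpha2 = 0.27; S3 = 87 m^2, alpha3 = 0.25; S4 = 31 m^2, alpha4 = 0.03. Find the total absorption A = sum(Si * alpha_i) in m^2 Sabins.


128 * 0.66 = 84.48
108 * 0.27 = 29.16
87 * 0.25 = 21.75
31 * 0.03 = 0.93
A_total = 84.48 + 29.16 + 21.75 + 0.93 = 136.32 m^2


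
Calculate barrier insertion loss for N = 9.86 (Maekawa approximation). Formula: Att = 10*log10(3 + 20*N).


3 + 20*N = 3 + 20*9.86 = 200.2
Att = 10*log10(200.2) = 23.015 dB


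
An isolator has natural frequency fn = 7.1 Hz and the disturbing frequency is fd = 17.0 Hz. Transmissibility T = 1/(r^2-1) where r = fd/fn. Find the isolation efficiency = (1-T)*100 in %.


r = 17.0 / 7.1 = 2.39437
r^2 - 1 = 2.39437^2 - 1 = 4.73301
T = 1/4.73301 = 0.211282
Efficiency = (1 - 0.211282)*100 = 78.872 %


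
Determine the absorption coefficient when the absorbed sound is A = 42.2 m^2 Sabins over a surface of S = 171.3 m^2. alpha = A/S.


Absorption coefficient = absorbed power / incident power
alpha = A / S = 42.2 / 171.3 = 0.24635


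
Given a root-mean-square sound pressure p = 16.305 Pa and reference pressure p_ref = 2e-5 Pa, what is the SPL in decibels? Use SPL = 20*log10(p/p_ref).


p / p_ref = 16.305 / 2e-5 = 815250
SPL = 20 * log10(815250) = 118.23 dB


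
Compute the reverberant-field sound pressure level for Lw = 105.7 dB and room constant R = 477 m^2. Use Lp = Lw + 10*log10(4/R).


4/R = 4/477 = 0.00838574
Lp = 105.7 + 10*log10(0.00838574) = 84.935 dB


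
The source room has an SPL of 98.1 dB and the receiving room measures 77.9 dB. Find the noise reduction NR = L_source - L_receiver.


NR = L_source - L_receiver (difference between source and receiving room levels)
NR = 98.1 - 77.9 = 20.2 dB


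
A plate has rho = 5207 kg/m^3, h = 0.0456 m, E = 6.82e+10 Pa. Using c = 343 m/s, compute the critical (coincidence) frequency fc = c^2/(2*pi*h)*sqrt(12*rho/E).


12*rho/E = 12*5207/6.82e+10 = 9.16188e-07
sqrt(12*rho/E) = sqrt(9.16188e-07) = 0.000957177
c^2/(2*pi*h) = 343^2/(2*pi*0.0456) = 410623
fc = 410623 * 0.000957177 = 393.04 Hz


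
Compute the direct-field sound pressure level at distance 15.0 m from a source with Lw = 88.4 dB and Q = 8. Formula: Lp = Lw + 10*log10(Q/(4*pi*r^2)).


4*pi*r^2 = 4*pi*15.0^2 = 2827.43 m^2
Q / (4*pi*r^2) = 8 / 2827.43 = 0.00282942
Lp = 88.4 + 10*log10(0.00282942) = 62.917 dB


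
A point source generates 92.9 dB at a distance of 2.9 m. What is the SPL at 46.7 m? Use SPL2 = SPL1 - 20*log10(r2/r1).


r2/r1 = 46.7/2.9 = 16.1034
Correction = 20*log10(16.1034) = 24.1384 dB
SPL2 = 92.9 - 24.1384 = 68.762 dB


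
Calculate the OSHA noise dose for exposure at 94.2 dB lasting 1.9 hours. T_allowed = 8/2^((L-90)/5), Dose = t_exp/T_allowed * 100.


T_allowed = 8 / 2^((94.2 - 90)/5) = 4.46915 hr
Dose = 1.9 / 4.46915 * 100 = 42.514 %


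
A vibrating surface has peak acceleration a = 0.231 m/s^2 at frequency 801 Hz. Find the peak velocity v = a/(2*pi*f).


omega = 2*pi*f = 2*pi*801 = 5032.83 rad/s
v = a / omega = 0.231 / 5032.83 = 4.5899e-05 m/s


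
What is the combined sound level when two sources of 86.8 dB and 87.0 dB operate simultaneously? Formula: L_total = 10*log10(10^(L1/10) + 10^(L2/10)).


10^(86.8/10) = 4.7863e+08
10^(87.0/10) = 5.01187e+08
Sum = 4.7863e+08 + 5.01187e+08 = 9.79817e+08
L_total = 10*log10(9.79817e+08) = 89.911 dB


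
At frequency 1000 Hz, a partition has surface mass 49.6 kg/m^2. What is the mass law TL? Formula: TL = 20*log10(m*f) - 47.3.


m * f = 49.6 * 1000 = 49600
20*log10(49600) = 93.9096 dB
TL = 93.9096 - 47.3 = 46.61 dB


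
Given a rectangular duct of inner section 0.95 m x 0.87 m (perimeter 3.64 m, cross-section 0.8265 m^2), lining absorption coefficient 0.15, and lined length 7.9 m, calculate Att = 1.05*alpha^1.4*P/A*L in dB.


alpha^1.4 = 0.15^1.4 = 0.0702308
Attenuation rate = 1.05 * alpha^1.4 * P / A
= 1.05 * 0.0702308 * 3.64 / 0.8265 = 0.32477 dB/m
Total Att = 0.32477 * 7.9 = 2.5657 dB


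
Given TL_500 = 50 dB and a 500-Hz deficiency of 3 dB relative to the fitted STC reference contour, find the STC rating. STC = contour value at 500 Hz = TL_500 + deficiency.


By ASTM E413, STC = value of the fitted reference contour at 500 Hz.
Contour value at 500 Hz = TL_500 + deficiency = 50 + 3 = 53
STC = 53


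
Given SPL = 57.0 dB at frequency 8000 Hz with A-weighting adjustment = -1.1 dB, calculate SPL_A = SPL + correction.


A-weighting table: 8000 Hz -> -1.1 dB correction
SPL_A = SPL + correction = 57.0 + (-1.1) = 55.9 dBA


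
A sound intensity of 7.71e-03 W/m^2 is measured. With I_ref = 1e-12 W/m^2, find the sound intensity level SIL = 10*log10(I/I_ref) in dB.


I / I_ref = 7.71e-03 / 1e-12 = 7.71e+09
SIL = 10 * log10(7.71e+09) = 98.871 dB


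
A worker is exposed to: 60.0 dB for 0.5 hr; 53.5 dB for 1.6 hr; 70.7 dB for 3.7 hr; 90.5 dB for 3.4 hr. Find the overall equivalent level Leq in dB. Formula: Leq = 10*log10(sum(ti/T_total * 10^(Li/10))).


T_total = 0.5 + 1.6 + 3.7 + 3.4 = 9.2 hr
(0.5/9.2) * 10^(60.0/10) = 54347.8
(1.6/9.2) * 10^(53.5/10) = 38934.3
(3.7/9.2) * 10^(70.7/10) = 4.72513e+06
(3.4/9.2) * 10^(90.5/10) = 4.14659e+08
Sum = 54347.8 + 38934.3 + 4.72513e+06 + 4.14659e+08 = 4.19477e+08
Leq = 10*log10(4.19477e+08) = 86.227 dB


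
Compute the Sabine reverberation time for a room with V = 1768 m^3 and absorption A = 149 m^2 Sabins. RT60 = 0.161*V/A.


RT60 = 0.161 * 1768 / 149 = 1.9104 s


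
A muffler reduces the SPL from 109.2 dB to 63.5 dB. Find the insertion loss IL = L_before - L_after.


Insertion loss = SPL without muffler - SPL with muffler
IL = 109.2 - 63.5 = 45.7 dB


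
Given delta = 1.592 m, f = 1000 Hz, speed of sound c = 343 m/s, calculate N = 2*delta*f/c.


N = 2*delta*f/c = 2*delta/lambda, where lambda = c/f
lambda = 343 / 1000 = 0.343 m
N = 2 * 1.592 / 0.343 = 9.2828


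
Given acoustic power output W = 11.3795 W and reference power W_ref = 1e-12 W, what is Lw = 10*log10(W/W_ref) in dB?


W / W_ref = 11.3795 / 1e-12 = 1.13795e+13
Lw = 10 * log10(1.13795e+13) = 130.56 dB


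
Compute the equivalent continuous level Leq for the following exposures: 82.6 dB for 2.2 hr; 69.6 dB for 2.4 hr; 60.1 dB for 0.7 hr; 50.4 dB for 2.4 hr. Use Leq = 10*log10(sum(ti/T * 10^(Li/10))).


T_total = 2.2 + 2.4 + 0.7 + 2.4 = 7.7 hr
(2.2/7.7) * 10^(82.6/10) = 5.19915e+07
(2.4/7.7) * 10^(69.6/10) = 2.84263e+06
(0.7/7.7) * 10^(60.1/10) = 93026.6
(2.4/7.7) * 10^(50.4/10) = 34175.9
Sum = 5.19915e+07 + 2.84263e+06 + 93026.6 + 34175.9 = 5.49613e+07
Leq = 10*log10(5.49613e+07) = 77.401 dB


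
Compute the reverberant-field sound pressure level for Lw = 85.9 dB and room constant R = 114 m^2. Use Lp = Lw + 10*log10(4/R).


4/R = 4/114 = 0.0350877
Lp = 85.9 + 10*log10(0.0350877) = 71.352 dB


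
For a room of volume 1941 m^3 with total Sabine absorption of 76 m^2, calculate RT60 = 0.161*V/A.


RT60 = 0.161 * 1941 / 76 = 4.1119 s


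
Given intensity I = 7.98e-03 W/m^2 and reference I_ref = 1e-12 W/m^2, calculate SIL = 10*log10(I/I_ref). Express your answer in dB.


I / I_ref = 7.98e-03 / 1e-12 = 7.98e+09
SIL = 10 * log10(7.98e+09) = 99.02 dB


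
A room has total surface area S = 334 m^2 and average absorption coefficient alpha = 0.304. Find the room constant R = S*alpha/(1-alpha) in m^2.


R = 334 * 0.304 / (1 - 0.304) = 145.89 m^2


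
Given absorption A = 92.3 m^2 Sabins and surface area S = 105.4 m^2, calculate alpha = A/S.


Absorption coefficient = absorbed power / incident power
alpha = A / S = 92.3 / 105.4 = 0.87571


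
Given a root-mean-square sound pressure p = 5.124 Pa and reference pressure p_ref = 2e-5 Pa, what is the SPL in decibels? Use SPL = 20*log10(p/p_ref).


p / p_ref = 5.124 / 2e-5 = 256200
SPL = 20 * log10(256200) = 108.17 dB


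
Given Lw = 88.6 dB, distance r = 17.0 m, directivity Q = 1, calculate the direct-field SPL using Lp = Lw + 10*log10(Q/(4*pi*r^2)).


4*pi*r^2 = 4*pi*17.0^2 = 3631.68 m^2
Q / (4*pi*r^2) = 1 / 3631.68 = 0.000275355
Lp = 88.6 + 10*log10(0.000275355) = 52.999 dB


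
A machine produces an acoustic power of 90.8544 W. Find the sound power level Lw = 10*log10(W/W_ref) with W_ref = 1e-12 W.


W / W_ref = 90.8544 / 1e-12 = 9.08544e+13
Lw = 10 * log10(9.08544e+13) = 139.58 dB


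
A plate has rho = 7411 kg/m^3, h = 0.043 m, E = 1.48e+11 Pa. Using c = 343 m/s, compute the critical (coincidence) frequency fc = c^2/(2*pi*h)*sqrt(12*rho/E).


12*rho/E = 12*7411/1.48e+11 = 6.00892e-07
sqrt(12*rho/E) = sqrt(6.00892e-07) = 0.000775172
c^2/(2*pi*h) = 343^2/(2*pi*0.043) = 435452
fc = 435452 * 0.000775172 = 337.55 Hz


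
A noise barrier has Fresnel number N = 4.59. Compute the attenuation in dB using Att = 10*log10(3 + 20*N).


3 + 20*N = 3 + 20*4.59 = 94.8
Att = 10*log10(94.8) = 19.768 dB


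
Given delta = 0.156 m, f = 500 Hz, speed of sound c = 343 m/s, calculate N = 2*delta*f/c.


N = 2*delta*f/c = 2*delta/lambda, where lambda = c/f
lambda = 343 / 500 = 0.686 m
N = 2 * 0.156 / 0.686 = 0.45481


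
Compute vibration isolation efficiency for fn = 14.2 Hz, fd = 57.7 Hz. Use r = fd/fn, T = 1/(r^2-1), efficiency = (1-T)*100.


r = 57.7 / 14.2 = 4.06338
r^2 - 1 = 4.06338^2 - 1 = 15.5111
T = 1/15.5111 = 0.06447
Efficiency = (1 - 0.06447)*100 = 93.553 %


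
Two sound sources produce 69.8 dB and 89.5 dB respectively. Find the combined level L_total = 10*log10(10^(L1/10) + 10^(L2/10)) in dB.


10^(69.8/10) = 9.54993e+06
10^(89.5/10) = 8.91251e+08
Sum = 9.54993e+06 + 8.91251e+08 = 9.00801e+08
L_total = 10*log10(9.00801e+08) = 89.546 dB


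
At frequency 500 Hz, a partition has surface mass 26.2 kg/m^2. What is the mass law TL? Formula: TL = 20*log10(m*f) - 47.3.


m * f = 26.2 * 500 = 13100
20*log10(13100) = 82.3454 dB
TL = 82.3454 - 47.3 = 35.045 dB


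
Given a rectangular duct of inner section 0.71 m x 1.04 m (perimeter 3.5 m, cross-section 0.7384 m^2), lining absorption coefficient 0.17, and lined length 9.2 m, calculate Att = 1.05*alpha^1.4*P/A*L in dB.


alpha^1.4 = 0.17^1.4 = 0.0836813
Attenuation rate = 1.05 * alpha^1.4 * P / A
= 1.05 * 0.0836813 * 3.5 / 0.7384 = 0.41648 dB/m
Total Att = 0.41648 * 9.2 = 3.8316 dB


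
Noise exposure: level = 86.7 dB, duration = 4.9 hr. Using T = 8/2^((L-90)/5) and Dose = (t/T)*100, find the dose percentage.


T_allowed = 8 / 2^((86.7 - 90)/5) = 12.6407 hr
Dose = 4.9 / 12.6407 * 100 = 38.764 %


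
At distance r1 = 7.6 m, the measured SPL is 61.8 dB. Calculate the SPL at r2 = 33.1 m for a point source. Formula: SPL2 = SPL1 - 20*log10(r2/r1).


r2/r1 = 33.1/7.6 = 4.35526
Correction = 20*log10(4.35526) = 12.7803 dB
SPL2 = 61.8 - 12.7803 = 49.02 dB


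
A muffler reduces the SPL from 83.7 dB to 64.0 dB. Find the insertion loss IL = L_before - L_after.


Insertion loss = SPL without muffler - SPL with muffler
IL = 83.7 - 64.0 = 19.7 dB


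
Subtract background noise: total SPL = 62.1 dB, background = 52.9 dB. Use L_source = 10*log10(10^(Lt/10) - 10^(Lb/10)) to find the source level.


10^(62.1/10) = 1.62181e+06
10^(52.9/10) = 194984
Difference = 1.62181e+06 - 194984 = 1.42683e+06
L_source = 10*log10(1.42683e+06) = 61.544 dB


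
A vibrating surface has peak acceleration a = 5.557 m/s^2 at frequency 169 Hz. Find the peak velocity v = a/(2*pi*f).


omega = 2*pi*f = 2*pi*169 = 1061.86 rad/s
v = a / omega = 5.557 / 1061.86 = 0.0052333 m/s


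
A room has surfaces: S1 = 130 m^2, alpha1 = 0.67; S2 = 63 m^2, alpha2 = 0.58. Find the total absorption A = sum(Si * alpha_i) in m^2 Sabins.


130 * 0.67 = 87.1
63 * 0.58 = 36.54
A_total = 87.1 + 36.54 = 123.64 m^2


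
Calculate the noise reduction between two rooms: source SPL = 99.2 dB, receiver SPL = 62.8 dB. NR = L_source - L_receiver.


NR = L_source - L_receiver (difference between source and receiving room levels)
NR = 99.2 - 62.8 = 36.4 dB


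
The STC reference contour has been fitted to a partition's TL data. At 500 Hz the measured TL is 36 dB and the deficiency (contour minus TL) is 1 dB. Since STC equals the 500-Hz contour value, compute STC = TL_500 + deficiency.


By ASTM E413, STC = value of the fitted reference contour at 500 Hz.
Contour value at 500 Hz = TL_500 + deficiency = 36 + 1 = 37
STC = 37


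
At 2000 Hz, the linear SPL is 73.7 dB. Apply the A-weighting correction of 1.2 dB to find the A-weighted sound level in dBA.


A-weighting table: 2000 Hz -> 1.2 dB correction
SPL_A = SPL + correction = 73.7 + (1.2) = 74.9 dBA


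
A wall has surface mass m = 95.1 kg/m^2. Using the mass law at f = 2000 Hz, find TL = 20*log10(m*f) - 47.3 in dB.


m * f = 95.1 * 2000 = 190200
20*log10(190200) = 105.584 dB
TL = 105.584 - 47.3 = 58.284 dB


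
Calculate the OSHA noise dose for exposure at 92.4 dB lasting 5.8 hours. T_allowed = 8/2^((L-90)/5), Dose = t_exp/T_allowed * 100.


T_allowed = 8 / 2^((92.4 - 90)/5) = 5.73582 hr
Dose = 5.8 / 5.73582 * 100 = 101.12 %


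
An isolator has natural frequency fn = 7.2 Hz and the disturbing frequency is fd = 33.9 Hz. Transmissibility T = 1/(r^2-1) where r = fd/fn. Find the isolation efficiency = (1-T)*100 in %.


r = 33.9 / 7.2 = 4.70833
r^2 - 1 = 4.70833^2 - 1 = 21.1684
T = 1/21.1684 = 0.0472402
Efficiency = (1 - 0.0472402)*100 = 95.276 %


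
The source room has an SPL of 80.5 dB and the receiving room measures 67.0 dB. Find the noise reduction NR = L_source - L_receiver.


NR = L_source - L_receiver (difference between source and receiving room levels)
NR = 80.5 - 67.0 = 13.5 dB


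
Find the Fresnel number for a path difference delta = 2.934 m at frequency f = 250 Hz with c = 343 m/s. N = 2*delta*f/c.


N = 2*delta*f/c = 2*delta/lambda, where lambda = c/f
lambda = 343 / 250 = 1.372 m
N = 2 * 2.934 / 1.372 = 4.277


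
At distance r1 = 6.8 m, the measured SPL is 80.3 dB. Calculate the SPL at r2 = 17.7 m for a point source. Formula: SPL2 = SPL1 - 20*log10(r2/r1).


r2/r1 = 17.7/6.8 = 2.60294
Correction = 20*log10(2.60294) = 8.30928 dB
SPL2 = 80.3 - 8.30928 = 71.991 dB


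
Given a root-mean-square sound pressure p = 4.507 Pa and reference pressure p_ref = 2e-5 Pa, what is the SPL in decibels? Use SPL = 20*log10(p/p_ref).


p / p_ref = 4.507 / 2e-5 = 225350
SPL = 20 * log10(225350) = 107.06 dB


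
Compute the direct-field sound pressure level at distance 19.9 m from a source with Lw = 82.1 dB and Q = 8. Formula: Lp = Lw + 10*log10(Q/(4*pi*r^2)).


4*pi*r^2 = 4*pi*19.9^2 = 4976.41 m^2
Q / (4*pi*r^2) = 8 / 4976.41 = 0.00160758
Lp = 82.1 + 10*log10(0.00160758) = 54.162 dB


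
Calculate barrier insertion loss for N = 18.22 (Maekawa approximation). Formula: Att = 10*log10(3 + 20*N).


3 + 20*N = 3 + 20*18.22 = 367.4
Att = 10*log10(367.4) = 25.651 dB


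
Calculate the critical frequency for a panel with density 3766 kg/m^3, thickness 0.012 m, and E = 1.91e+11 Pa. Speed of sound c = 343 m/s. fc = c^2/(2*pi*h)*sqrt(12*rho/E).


12*rho/E = 12*3766/1.91e+11 = 2.36607e-07
sqrt(12*rho/E) = sqrt(2.36607e-07) = 0.000486423
c^2/(2*pi*h) = 343^2/(2*pi*0.012) = 1.56037e+06
fc = 1.56037e+06 * 0.000486423 = 759 Hz


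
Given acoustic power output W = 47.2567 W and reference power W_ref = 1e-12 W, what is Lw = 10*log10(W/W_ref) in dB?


W / W_ref = 47.2567 / 1e-12 = 4.72567e+13
Lw = 10 * log10(4.72567e+13) = 136.74 dB


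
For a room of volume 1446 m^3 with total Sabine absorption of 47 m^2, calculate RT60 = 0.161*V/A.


RT60 = 0.161 * 1446 / 47 = 4.9533 s


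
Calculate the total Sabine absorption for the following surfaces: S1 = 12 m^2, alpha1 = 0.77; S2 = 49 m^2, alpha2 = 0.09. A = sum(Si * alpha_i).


12 * 0.77 = 9.24
49 * 0.09 = 4.41
A_total = 9.24 + 4.41 = 13.65 m^2


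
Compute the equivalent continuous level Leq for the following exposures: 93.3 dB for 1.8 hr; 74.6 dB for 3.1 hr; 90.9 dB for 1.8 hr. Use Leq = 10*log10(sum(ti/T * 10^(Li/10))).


T_total = 1.8 + 3.1 + 1.8 = 6.7 hr
(1.8/6.7) * 10^(93.3/10) = 5.74378e+08
(3.1/6.7) * 10^(74.6/10) = 1.3344e+07
(1.8/6.7) * 10^(90.9/10) = 3.3052e+08
Sum = 5.74378e+08 + 1.3344e+07 + 3.3052e+08 = 9.18242e+08
Leq = 10*log10(9.18242e+08) = 89.63 dB


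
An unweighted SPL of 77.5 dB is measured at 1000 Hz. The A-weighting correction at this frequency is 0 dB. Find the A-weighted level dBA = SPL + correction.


A-weighting table: 1000 Hz -> 0 dB correction
SPL_A = SPL + correction = 77.5 + (0) = 77.5 dBA


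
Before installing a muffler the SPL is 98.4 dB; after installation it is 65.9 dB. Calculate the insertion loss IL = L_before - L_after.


Insertion loss = SPL without muffler - SPL with muffler
IL = 98.4 - 65.9 = 32.5 dB


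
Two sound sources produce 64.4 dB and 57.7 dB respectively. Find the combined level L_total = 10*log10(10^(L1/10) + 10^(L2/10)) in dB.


10^(64.4/10) = 2.75423e+06
10^(57.7/10) = 588844
Sum = 2.75423e+06 + 588844 = 3.34307e+06
L_total = 10*log10(3.34307e+06) = 65.241 dB


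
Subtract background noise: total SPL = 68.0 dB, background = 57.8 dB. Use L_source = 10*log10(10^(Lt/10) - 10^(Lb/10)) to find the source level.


10^(68.0/10) = 6.30957e+06
10^(57.8/10) = 602560
Difference = 6.30957e+06 - 602560 = 5.70701e+06
L_source = 10*log10(5.70701e+06) = 67.564 dB


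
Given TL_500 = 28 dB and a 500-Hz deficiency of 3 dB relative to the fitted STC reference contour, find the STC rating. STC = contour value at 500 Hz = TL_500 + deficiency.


By ASTM E413, STC = value of the fitted reference contour at 500 Hz.
Contour value at 500 Hz = TL_500 + deficiency = 28 + 3 = 31
STC = 31


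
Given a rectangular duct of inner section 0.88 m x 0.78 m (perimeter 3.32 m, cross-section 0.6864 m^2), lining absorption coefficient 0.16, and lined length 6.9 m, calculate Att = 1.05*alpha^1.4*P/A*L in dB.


alpha^1.4 = 0.16^1.4 = 0.076872
Attenuation rate = 1.05 * alpha^1.4 * P / A
= 1.05 * 0.076872 * 3.32 / 0.6864 = 0.390408 dB/m
Total Att = 0.390408 * 6.9 = 2.6938 dB


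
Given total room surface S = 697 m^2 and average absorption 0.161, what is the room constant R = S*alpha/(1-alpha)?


R = 697 * 0.161 / (1 - 0.161) = 133.75 m^2


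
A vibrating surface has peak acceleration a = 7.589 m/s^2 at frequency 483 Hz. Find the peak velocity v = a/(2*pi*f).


omega = 2*pi*f = 2*pi*483 = 3034.78 rad/s
v = a / omega = 7.589 / 3034.78 = 0.0025007 m/s


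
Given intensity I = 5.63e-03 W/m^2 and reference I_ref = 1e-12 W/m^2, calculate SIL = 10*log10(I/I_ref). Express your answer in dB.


I / I_ref = 5.63e-03 / 1e-12 = 5.63e+09
SIL = 10 * log10(5.63e+09) = 97.505 dB


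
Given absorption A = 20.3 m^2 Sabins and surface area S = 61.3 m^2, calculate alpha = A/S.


Absorption coefficient = absorbed power / incident power
alpha = A / S = 20.3 / 61.3 = 0.33116


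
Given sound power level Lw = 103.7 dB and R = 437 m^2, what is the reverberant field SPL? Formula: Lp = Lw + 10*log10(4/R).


4/R = 4/437 = 0.00915332
Lp = 103.7 + 10*log10(0.00915332) = 83.316 dB


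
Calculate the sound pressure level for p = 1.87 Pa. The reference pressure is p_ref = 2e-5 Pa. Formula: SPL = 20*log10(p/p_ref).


p / p_ref = 1.87 / 2e-5 = 93500
SPL = 20 * log10(93500) = 99.416 dB


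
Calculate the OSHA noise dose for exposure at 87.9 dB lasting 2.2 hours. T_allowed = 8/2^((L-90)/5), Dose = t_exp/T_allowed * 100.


T_allowed = 8 / 2^((87.9 - 90)/5) = 10.7034 hr
Dose = 2.2 / 10.7034 * 100 = 20.554 %


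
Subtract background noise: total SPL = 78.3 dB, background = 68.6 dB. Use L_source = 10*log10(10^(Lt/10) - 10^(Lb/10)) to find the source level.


10^(78.3/10) = 6.76083e+07
10^(68.6/10) = 7.24436e+06
Difference = 6.76083e+07 - 7.24436e+06 = 6.03639e+07
L_source = 10*log10(6.03639e+07) = 77.808 dB


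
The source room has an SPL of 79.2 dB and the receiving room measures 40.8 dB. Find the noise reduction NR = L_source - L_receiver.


NR = L_source - L_receiver (difference between source and receiving room levels)
NR = 79.2 - 40.8 = 38.4 dB


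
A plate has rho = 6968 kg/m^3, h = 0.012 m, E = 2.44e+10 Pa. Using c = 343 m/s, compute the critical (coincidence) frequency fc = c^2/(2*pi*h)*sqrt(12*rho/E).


12*rho/E = 12*6968/2.44e+10 = 3.42689e-06
sqrt(12*rho/E) = sqrt(3.42689e-06) = 0.00185119
c^2/(2*pi*h) = 343^2/(2*pi*0.012) = 1.56037e+06
fc = 1.56037e+06 * 0.00185119 = 2888.5 Hz


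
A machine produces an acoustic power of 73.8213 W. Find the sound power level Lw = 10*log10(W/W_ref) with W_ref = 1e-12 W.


W / W_ref = 73.8213 / 1e-12 = 7.38213e+13
Lw = 10 * log10(7.38213e+13) = 138.68 dB


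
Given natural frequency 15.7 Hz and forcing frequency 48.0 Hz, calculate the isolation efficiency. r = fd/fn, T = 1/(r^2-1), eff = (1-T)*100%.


r = 48.0 / 15.7 = 3.05732
r^2 - 1 = 3.05732^2 - 1 = 8.34721
T = 1/8.34721 = 0.119801
Efficiency = (1 - 0.119801)*100 = 88.02 %


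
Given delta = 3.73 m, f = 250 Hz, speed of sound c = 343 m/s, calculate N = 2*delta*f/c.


N = 2*delta*f/c = 2*delta/lambda, where lambda = c/f
lambda = 343 / 250 = 1.372 m
N = 2 * 3.73 / 1.372 = 5.4373


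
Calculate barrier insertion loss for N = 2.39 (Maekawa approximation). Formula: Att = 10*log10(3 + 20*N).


3 + 20*N = 3 + 20*2.39 = 50.8
Att = 10*log10(50.8) = 17.059 dB


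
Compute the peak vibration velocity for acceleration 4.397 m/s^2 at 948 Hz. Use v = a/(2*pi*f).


omega = 2*pi*f = 2*pi*948 = 5956.46 rad/s
v = a / omega = 4.397 / 5956.46 = 0.00073819 m/s


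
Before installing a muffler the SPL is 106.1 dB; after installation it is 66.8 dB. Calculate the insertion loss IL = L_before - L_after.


Insertion loss = SPL without muffler - SPL with muffler
IL = 106.1 - 66.8 = 39.3 dB


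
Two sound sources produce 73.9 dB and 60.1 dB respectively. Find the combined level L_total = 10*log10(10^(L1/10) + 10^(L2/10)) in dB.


10^(73.9/10) = 2.45471e+07
10^(60.1/10) = 1.02329e+06
Sum = 2.45471e+07 + 1.02329e+06 = 2.55704e+07
L_total = 10*log10(2.55704e+07) = 74.077 dB


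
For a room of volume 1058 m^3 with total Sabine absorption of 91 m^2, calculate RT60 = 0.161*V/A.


RT60 = 0.161 * 1058 / 91 = 1.8718 s


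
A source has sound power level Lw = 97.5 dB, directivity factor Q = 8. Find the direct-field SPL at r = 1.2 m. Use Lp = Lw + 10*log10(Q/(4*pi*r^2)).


4*pi*r^2 = 4*pi*1.2^2 = 18.0956 m^2
Q / (4*pi*r^2) = 8 / 18.0956 = 0.442096
Lp = 97.5 + 10*log10(0.442096) = 93.955 dB


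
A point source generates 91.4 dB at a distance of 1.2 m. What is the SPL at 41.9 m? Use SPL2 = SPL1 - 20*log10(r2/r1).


r2/r1 = 41.9/1.2 = 34.9167
Correction = 20*log10(34.9167) = 30.8607 dB
SPL2 = 91.4 - 30.8607 = 60.539 dB


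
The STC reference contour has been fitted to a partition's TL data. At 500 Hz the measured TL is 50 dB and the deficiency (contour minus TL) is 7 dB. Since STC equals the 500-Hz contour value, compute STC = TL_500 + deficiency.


By ASTM E413, STC = value of the fitted reference contour at 500 Hz.
Contour value at 500 Hz = TL_500 + deficiency = 50 + 7 = 57
STC = 57


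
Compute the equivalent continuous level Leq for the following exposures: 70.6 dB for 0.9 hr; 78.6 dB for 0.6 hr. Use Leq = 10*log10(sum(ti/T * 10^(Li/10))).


T_total = 0.9 + 0.6 = 1.5 hr
(0.9/1.5) * 10^(70.6/10) = 6.88892e+06
(0.6/1.5) * 10^(78.6/10) = 2.89774e+07
Sum = 6.88892e+06 + 2.89774e+07 = 3.58663e+07
Leq = 10*log10(3.58663e+07) = 75.547 dB


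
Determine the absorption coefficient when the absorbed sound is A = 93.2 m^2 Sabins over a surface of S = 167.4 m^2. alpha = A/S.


Absorption coefficient = absorbed power / incident power
alpha = A / S = 93.2 / 167.4 = 0.55675


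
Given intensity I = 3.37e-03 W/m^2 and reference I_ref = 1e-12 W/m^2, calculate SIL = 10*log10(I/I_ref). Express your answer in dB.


I / I_ref = 3.37e-03 / 1e-12 = 3.37e+09
SIL = 10 * log10(3.37e+09) = 95.276 dB


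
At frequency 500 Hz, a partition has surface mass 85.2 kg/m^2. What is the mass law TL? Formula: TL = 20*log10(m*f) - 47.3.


m * f = 85.2 * 500 = 42600
20*log10(42600) = 92.5882 dB
TL = 92.5882 - 47.3 = 45.288 dB


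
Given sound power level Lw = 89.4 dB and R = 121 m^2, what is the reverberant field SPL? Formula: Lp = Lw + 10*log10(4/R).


4/R = 4/121 = 0.0330579
Lp = 89.4 + 10*log10(0.0330579) = 74.593 dB


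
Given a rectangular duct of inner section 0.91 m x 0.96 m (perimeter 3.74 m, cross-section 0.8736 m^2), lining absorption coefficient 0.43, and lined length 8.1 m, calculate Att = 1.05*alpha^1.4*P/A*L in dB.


alpha^1.4 = 0.43^1.4 = 0.3068
Attenuation rate = 1.05 * alpha^1.4 * P / A
= 1.05 * 0.3068 * 3.74 / 0.8736 = 1.37913 dB/m
Total Att = 1.37913 * 8.1 = 11.171 dB


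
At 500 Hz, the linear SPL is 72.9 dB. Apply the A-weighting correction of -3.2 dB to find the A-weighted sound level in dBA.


A-weighting table: 500 Hz -> -3.2 dB correction
SPL_A = SPL + correction = 72.9 + (-3.2) = 69.7 dBA


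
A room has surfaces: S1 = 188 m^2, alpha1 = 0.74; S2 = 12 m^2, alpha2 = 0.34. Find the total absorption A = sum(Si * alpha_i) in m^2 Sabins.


188 * 0.74 = 139.12
12 * 0.34 = 4.08
A_total = 139.12 + 4.08 = 143.2 m^2


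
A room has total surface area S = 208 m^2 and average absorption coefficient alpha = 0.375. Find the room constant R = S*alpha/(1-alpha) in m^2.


R = 208 * 0.375 / (1 - 0.375) = 124.8 m^2


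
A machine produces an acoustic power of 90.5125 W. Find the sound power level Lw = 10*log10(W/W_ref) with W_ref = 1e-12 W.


W / W_ref = 90.5125 / 1e-12 = 9.05125e+13
Lw = 10 * log10(9.05125e+13) = 139.57 dB


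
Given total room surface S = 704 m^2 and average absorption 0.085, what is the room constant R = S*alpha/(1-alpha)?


R = 704 * 0.085 / (1 - 0.085) = 65.399 m^2


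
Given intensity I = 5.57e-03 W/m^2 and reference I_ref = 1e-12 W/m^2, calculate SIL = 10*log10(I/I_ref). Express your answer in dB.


I / I_ref = 5.57e-03 / 1e-12 = 5.57e+09
SIL = 10 * log10(5.57e+09) = 97.459 dB


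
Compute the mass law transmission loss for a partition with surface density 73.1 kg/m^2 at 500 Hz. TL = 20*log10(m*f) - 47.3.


m * f = 73.1 * 500 = 36550
20*log10(36550) = 91.2577 dB
TL = 91.2577 - 47.3 = 43.958 dB


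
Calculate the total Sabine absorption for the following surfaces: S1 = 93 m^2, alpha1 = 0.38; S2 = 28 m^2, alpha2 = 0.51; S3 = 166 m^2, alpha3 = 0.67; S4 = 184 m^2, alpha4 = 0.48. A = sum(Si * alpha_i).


93 * 0.38 = 35.34
28 * 0.51 = 14.28
166 * 0.67 = 111.22
184 * 0.48 = 88.32
A_total = 35.34 + 14.28 + 111.22 + 88.32 = 249.16 m^2


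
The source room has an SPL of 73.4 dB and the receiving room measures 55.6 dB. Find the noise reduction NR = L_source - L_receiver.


NR = L_source - L_receiver (difference between source and receiving room levels)
NR = 73.4 - 55.6 = 17.8 dB


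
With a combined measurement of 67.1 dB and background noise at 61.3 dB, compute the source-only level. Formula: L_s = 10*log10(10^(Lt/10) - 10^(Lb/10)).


10^(67.1/10) = 5.12861e+06
10^(61.3/10) = 1.34896e+06
Difference = 5.12861e+06 - 1.34896e+06 = 3.77965e+06
L_source = 10*log10(3.77965e+06) = 65.775 dB


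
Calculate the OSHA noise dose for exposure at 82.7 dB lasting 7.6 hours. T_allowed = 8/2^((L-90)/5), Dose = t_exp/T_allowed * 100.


T_allowed = 8 / 2^((82.7 - 90)/5) = 22.0087 hr
Dose = 7.6 / 22.0087 * 100 = 34.532 %


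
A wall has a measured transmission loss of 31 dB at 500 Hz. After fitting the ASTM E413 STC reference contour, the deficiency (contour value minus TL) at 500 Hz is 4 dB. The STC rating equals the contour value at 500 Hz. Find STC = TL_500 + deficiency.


By ASTM E413, STC = value of the fitted reference contour at 500 Hz.
Contour value at 500 Hz = TL_500 + deficiency = 31 + 4 = 35
STC = 35


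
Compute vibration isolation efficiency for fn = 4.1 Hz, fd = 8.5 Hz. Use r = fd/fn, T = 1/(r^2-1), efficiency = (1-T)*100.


r = 8.5 / 4.1 = 2.07317
r^2 - 1 = 2.07317^2 - 1 = 3.29803
T = 1/3.29803 = 0.303211
Efficiency = (1 - 0.303211)*100 = 69.679 %


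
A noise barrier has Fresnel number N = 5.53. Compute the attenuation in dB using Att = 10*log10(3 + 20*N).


3 + 20*N = 3 + 20*5.53 = 113.6
Att = 10*log10(113.6) = 20.554 dB


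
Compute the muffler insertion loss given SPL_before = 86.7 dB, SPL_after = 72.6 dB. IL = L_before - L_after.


Insertion loss = SPL without muffler - SPL with muffler
IL = 86.7 - 72.6 = 14.1 dB


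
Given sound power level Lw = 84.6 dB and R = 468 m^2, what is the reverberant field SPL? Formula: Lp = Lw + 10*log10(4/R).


4/R = 4/468 = 0.00854701
Lp = 84.6 + 10*log10(0.00854701) = 63.918 dB


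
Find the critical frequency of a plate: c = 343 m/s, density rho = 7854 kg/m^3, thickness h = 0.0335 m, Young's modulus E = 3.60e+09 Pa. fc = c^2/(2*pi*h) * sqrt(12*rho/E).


12*rho/E = 12*7854/3.60e+09 = 2.618e-05
sqrt(12*rho/E) = sqrt(2.618e-05) = 0.00511664
c^2/(2*pi*h) = 343^2/(2*pi*0.0335) = 558938
fc = 558938 * 0.00511664 = 2859.9 Hz


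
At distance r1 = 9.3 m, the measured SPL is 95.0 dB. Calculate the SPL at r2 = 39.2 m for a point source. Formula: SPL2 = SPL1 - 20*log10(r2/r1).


r2/r1 = 39.2/9.3 = 4.21505
Correction = 20*log10(4.21505) = 12.4961 dB
SPL2 = 95.0 - 12.4961 = 82.504 dB


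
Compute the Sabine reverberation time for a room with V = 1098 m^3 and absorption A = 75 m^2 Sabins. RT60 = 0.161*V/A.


RT60 = 0.161 * 1098 / 75 = 2.357 s


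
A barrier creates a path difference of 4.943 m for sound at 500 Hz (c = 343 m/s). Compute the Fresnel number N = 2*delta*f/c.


N = 2*delta*f/c = 2*delta/lambda, where lambda = c/f
lambda = 343 / 500 = 0.686 m
N = 2 * 4.943 / 0.686 = 14.411


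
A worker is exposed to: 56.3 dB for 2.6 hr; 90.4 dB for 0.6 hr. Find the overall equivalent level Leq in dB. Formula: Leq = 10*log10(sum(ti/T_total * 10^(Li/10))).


T_total = 2.6 + 0.6 = 3.2 hr
(2.6/3.2) * 10^(56.3/10) = 346596
(0.6/3.2) * 10^(90.4/10) = 2.0559e+08
Sum = 346596 + 2.0559e+08 = 2.05937e+08
Leq = 10*log10(2.05937e+08) = 83.137 dB


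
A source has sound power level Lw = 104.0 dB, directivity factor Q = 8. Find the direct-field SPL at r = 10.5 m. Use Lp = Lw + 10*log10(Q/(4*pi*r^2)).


4*pi*r^2 = 4*pi*10.5^2 = 1385.44 m^2
Q / (4*pi*r^2) = 8 / 1385.44 = 0.00577434
Lp = 104.0 + 10*log10(0.00577434) = 81.615 dB


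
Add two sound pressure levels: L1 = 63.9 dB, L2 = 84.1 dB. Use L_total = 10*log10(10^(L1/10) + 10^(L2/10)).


10^(63.9/10) = 2.45471e+06
10^(84.1/10) = 2.5704e+08
Sum = 2.45471e+06 + 2.5704e+08 = 2.59495e+08
L_total = 10*log10(2.59495e+08) = 84.141 dB


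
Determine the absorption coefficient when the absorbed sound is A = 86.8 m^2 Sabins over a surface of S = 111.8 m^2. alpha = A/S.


Absorption coefficient = absorbed power / incident power
alpha = A / S = 86.8 / 111.8 = 0.77639


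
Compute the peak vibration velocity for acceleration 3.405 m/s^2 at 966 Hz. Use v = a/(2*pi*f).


omega = 2*pi*f = 2*pi*966 = 6069.56 rad/s
v = a / omega = 3.405 / 6069.56 = 0.000561 m/s


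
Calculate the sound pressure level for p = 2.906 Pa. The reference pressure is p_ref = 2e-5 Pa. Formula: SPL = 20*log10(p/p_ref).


p / p_ref = 2.906 / 2e-5 = 145300
SPL = 20 * log10(145300) = 103.25 dB


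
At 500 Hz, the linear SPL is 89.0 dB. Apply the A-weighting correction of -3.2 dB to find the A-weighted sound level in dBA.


A-weighting table: 500 Hz -> -3.2 dB correction
SPL_A = SPL + correction = 89.0 + (-3.2) = 85.8 dBA


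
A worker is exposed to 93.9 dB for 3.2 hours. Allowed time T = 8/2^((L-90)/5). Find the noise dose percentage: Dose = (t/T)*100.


T_allowed = 8 / 2^((93.9 - 90)/5) = 4.65893 hr
Dose = 3.2 / 4.65893 * 100 = 68.685 %


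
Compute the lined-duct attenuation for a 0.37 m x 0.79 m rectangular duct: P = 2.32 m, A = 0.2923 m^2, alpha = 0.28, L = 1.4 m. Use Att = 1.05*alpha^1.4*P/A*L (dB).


alpha^1.4 = 0.28^1.4 = 0.168276
Attenuation rate = 1.05 * alpha^1.4 * P / A
= 1.05 * 0.168276 * 2.32 / 0.2923 = 1.4024 dB/m
Total Att = 1.4024 * 1.4 = 1.9634 dB


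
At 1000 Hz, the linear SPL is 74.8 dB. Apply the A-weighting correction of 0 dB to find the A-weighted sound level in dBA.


A-weighting table: 1000 Hz -> 0 dB correction
SPL_A = SPL + correction = 74.8 + (0) = 74.8 dBA


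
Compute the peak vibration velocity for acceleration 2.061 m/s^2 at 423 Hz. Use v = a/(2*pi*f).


omega = 2*pi*f = 2*pi*423 = 2657.79 rad/s
v = a / omega = 2.061 / 2657.79 = 0.00077546 m/s


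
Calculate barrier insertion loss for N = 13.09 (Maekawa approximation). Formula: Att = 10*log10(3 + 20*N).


3 + 20*N = 3 + 20*13.09 = 264.8
Att = 10*log10(264.8) = 24.229 dB


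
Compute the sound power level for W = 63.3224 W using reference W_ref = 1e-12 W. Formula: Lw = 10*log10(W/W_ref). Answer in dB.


W / W_ref = 63.3224 / 1e-12 = 6.33224e+13
Lw = 10 * log10(6.33224e+13) = 138.02 dB


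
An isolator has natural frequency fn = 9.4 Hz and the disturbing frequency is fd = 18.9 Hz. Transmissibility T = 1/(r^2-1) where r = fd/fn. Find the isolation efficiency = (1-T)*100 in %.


r = 18.9 / 9.4 = 2.01064
r^2 - 1 = 2.01064^2 - 1 = 3.04267
T = 1/3.04267 = 0.328659
Efficiency = (1 - 0.328659)*100 = 67.134 %


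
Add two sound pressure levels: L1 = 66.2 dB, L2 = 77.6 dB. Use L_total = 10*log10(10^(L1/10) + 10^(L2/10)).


10^(66.2/10) = 4.16869e+06
10^(77.6/10) = 5.7544e+07
Sum = 4.16869e+06 + 5.7544e+07 = 6.17127e+07
L_total = 10*log10(6.17127e+07) = 77.904 dB


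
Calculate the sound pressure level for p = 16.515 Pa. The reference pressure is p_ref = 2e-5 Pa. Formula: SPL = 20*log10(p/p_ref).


p / p_ref = 16.515 / 2e-5 = 825750
SPL = 20 * log10(825750) = 118.34 dB


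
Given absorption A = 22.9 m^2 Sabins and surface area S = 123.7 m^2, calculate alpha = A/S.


Absorption coefficient = absorbed power / incident power
alpha = A / S = 22.9 / 123.7 = 0.18513
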